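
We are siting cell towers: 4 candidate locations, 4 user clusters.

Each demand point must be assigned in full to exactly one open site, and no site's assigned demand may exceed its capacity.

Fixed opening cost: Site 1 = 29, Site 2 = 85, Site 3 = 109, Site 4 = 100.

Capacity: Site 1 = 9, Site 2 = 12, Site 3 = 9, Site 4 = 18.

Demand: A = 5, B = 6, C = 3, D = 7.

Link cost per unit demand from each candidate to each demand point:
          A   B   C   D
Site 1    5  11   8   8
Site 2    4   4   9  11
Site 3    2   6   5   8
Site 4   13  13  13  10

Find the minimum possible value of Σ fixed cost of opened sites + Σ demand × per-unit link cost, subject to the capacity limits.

Open {Site 1, Site 2}; cheapest assignment that respects the capacities:
  Site 1 (cap 9, load 9): B, C — cost 6×11 + 3×8 = 90
  Site 2 (cap 12, load 12): A, D — cost 5×4 + 7×11 = 97
  Shipping 187, fixed 114 → total 301.
  Any other capacity-feasible assignment to {Site 1, Site 2} ships for at least 187.
Compare {Site 1, Site 4}: its best feasible assignment gives total 326.
Compare {Site 1, Site 2, Site 3}: its best feasible assignment gives total 328.
Every other set of open sites that can feasibly serve all demand totals ≥ 326 even under its best assignment. Minimum: 301.

301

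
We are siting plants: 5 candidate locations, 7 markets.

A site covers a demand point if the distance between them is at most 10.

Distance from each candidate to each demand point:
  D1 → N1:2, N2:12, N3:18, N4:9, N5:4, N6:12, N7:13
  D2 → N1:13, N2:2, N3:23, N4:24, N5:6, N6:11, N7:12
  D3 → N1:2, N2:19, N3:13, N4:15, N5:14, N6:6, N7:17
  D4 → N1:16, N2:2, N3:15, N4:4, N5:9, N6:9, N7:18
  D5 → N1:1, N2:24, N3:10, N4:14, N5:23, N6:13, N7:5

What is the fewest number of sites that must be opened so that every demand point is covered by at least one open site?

2

Coverage sets (demand points within 10 of each site):
  D1: {N1, N4, N5}
  D2: {N2, N5}
  D3: {N1, N6}
  D4: {N2, N4, N5, N6}
  D5: {N1, N3, N7}
No single site covers all 7 demand points.
But {D4, D5} covers everything, so the minimum is 2.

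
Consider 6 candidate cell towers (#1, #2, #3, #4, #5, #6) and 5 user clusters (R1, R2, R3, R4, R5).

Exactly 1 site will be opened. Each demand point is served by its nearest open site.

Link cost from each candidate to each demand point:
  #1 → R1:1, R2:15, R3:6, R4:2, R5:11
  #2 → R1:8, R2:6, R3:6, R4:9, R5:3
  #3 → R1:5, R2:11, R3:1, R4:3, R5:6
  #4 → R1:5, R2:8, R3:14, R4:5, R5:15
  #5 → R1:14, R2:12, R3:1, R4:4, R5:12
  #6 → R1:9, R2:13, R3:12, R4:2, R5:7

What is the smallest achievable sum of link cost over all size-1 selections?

Open {#3}.
  R1→#3 5, R2→#3 11, R3→#3 1, R4→#3 3, R5→#3 6  ⇒ total 26.
Compare {#2}: total 32.
Compare {#1}: total 35.
No size-1 selection does better; minimum is 26.

26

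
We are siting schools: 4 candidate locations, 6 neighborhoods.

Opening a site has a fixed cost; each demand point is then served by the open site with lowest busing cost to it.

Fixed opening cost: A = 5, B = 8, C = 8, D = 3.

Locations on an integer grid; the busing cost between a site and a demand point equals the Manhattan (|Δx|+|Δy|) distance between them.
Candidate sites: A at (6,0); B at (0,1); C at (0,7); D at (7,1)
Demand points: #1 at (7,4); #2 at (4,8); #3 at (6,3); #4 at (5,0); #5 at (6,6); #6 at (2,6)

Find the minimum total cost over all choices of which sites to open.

Open {C, D}: assign each demand point to its cheapest open site.
  #1→D 3, #2→C 5, #3→D 3, #4→D 3, #5→D 6, #6→C 3
  busing cost 23, fixed 11 → total 34.
Compare {A, C}: busing cost 23 + fixed 13 = 36.
Compare {A, C, D}: busing cost 21 + fixed 16 = 37.
Compare {D}: busing cost 35 + fixed 3 = 38.
All other subsets cost ≥ 36. Minimum total cost: 34.

34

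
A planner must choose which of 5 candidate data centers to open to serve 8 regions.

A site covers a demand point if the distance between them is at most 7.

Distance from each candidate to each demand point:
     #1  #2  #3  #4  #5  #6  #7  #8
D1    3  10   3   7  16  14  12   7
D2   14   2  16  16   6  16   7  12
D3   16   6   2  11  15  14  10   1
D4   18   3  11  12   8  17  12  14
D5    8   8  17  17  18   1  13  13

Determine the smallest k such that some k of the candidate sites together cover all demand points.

3

Coverage sets (demand points within 7 of each site):
  D1: {#1, #3, #4, #8}
  D2: {#2, #5, #7}
  D3: {#2, #3, #8}
  D4: {#2}
  D5: {#6}
No 2 sites suffice: every size-2 union leaves at least one demand point uncovered.
But {D1, D2, D5} covers everything, so the minimum is 3.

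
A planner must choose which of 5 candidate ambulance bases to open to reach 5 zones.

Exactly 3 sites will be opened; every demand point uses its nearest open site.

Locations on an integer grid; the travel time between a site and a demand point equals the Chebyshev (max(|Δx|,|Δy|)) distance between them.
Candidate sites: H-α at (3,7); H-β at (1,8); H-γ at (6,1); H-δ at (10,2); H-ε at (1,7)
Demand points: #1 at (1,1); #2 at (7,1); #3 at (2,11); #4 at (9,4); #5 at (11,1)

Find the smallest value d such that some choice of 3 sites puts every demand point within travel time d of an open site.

Open {H-α, H-β, H-γ}.
  Farthest demand point is #1 at travel time 5 (to H-γ); all others are ≤ 5.
With {H-α, H-γ, H-δ} the worst case is 5.
With {H-α, H-γ, H-ε} the worst case is 5.
No size-3 selection achieves below 5.

5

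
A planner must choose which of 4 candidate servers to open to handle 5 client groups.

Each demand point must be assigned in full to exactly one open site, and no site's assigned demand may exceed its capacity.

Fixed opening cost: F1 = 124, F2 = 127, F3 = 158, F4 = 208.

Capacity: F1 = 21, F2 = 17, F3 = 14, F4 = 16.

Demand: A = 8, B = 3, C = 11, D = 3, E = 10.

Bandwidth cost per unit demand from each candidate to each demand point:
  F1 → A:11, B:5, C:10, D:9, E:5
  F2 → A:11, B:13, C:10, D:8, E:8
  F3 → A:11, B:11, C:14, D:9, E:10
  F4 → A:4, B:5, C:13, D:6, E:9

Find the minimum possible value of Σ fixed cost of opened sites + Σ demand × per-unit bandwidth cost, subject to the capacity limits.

538

Open {F1, F2}; cheapest assignment that respects the capacities:
  F1 (cap 21, load 21): A, B, E — cost 8×11 + 3×5 + 10×5 = 153
  F2 (cap 17, load 14): C, D — cost 11×10 + 3×8 = 134
  Shipping 287, fixed 251 → total 538.
  Any other capacity-feasible assignment to {F1, F2} ships for at least 287.
Compare {F1, F4}: its best feasible assignment gives total 557.
Compare {F1, F3}: its best feasible assignment gives total 590.
Every other set of open sites that can feasibly serve all demand totals ≥ 557 even under its best assignment. Minimum: 538.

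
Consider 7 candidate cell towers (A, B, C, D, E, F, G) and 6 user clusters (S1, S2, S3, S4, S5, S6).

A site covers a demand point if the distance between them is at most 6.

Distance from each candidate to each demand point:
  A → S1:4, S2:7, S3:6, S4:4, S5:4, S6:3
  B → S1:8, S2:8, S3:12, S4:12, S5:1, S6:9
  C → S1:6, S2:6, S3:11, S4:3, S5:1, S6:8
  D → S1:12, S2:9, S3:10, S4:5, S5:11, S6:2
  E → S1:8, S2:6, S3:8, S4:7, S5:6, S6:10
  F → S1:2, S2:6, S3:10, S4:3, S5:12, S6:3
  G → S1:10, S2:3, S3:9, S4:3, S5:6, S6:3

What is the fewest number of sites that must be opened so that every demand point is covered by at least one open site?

Coverage sets (demand points within 6 of each site):
  A: {S1, S3, S4, S5, S6}
  B: {S5}
  C: {S1, S2, S4, S5}
  D: {S4, S6}
  E: {S2, S5}
  F: {S1, S2, S4, S6}
  G: {S2, S4, S5, S6}
No single site covers all 6 demand points.
But {A, C} covers everything, so the minimum is 2.

2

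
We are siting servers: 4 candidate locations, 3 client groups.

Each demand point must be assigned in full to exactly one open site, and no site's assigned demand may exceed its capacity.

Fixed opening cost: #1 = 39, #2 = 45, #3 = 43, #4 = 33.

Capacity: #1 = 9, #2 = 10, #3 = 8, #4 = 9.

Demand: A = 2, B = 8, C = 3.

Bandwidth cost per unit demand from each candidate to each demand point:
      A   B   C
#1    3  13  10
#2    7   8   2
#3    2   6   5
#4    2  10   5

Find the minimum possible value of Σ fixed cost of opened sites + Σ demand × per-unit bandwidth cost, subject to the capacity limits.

143

Open {#3, #4}; cheapest assignment that respects the capacities:
  #3 (cap 8, load 8): B — cost 8×6 = 48
  #4 (cap 9, load 5): A, C — cost 2×2 + 3×5 = 19
  Shipping 67, fixed 76 → total 143.
  Any other capacity-feasible assignment to {#3, #4} ships for at least 67.
Compare {#2, #3}: its best feasible assignment gives total 156.
Compare {#2, #4}: its best feasible assignment gives total 161.
Every other set of open sites that can feasibly serve all demand totals ≥ 156 even under its best assignment. Minimum: 143.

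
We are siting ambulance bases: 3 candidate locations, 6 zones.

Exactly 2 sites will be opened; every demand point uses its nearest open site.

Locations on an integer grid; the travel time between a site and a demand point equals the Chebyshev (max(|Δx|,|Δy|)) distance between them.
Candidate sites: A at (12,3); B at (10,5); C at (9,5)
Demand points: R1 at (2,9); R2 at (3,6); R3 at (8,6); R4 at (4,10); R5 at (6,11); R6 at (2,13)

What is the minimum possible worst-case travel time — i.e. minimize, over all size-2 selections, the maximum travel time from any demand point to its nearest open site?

Open {A, B}.
  Farthest demand point is R1 at travel time 8 (to B); all others are ≤ 8.
With {A, C} the worst case is 8.
With {B, C} the worst case is 8.
No size-2 selection achieves below 8.

8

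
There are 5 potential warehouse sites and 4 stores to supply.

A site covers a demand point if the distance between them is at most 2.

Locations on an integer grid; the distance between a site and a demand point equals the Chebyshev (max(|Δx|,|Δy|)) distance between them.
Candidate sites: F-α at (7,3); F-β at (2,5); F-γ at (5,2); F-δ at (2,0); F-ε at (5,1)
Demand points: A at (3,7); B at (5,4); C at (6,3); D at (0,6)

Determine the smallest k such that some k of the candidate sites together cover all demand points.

2

Coverage sets (demand points within 2 of each site):
  F-α: {B, C}
  F-β: {A, D}
  F-γ: {B, C}
  F-δ: {}
  F-ε: {C}
No single site covers all 4 demand points.
But {F-α, F-β} covers everything, so the minimum is 2.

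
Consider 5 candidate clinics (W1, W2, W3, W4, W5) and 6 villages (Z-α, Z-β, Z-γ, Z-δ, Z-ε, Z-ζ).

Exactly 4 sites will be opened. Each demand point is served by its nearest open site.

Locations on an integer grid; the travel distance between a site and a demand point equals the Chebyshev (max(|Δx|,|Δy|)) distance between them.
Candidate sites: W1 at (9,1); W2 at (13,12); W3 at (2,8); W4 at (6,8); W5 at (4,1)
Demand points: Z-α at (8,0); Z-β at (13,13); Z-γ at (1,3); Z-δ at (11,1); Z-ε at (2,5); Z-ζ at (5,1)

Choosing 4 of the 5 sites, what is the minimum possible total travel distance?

Open {W1, W2, W3, W5}.
  Z-α→W1 1, Z-β→W2 1, Z-γ→W5 3, Z-δ→W1 2, Z-ε→W3 3, Z-ζ→W5 1  ⇒ total 11.
Compare {W1, W2, W4, W5}: total 12.
Compare {W1, W2, W3, W4}: total 16.
No size-4 selection does better; minimum is 11.

11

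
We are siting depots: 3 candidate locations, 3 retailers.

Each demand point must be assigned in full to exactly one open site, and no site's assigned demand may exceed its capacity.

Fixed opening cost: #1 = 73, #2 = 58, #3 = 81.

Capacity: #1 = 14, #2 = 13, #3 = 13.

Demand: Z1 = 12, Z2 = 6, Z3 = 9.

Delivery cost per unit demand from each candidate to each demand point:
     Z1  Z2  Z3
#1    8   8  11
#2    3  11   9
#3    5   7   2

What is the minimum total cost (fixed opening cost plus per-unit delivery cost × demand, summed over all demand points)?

314

Open {#1, #2, #3}; cheapest assignment that respects the capacities:
  #1 (cap 14, load 6): Z2 — cost 6×8 = 48
  #2 (cap 13, load 12): Z1 — cost 12×3 = 36
  #3 (cap 13, load 9): Z3 — cost 9×2 = 18
  Shipping 102, fixed 212 → total 314.
  Any other capacity-feasible assignment to {#1, #2, #3} ships for at least 102.
Total demand is 27; every other set of sites either has combined capacity below 27 or cannot fit the demands without splitting one across sites, so {#1, #2, #3} is the only feasible choice of open sites. Minimum: 314.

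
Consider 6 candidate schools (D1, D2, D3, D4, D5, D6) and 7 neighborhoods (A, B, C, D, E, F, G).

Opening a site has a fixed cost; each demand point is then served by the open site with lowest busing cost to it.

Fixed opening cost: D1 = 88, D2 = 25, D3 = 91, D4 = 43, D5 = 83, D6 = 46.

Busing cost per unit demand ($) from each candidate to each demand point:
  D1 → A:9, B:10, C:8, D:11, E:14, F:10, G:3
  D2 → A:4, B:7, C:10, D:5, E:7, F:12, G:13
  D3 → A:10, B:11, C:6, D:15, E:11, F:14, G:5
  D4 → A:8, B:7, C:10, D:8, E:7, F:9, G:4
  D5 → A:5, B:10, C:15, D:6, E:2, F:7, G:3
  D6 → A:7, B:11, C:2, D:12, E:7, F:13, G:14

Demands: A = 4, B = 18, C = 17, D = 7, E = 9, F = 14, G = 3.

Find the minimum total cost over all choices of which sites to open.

Open {D2, D5, D6}: assign each demand point to its cheapest open site.
  A→D2 4×4=16, B→D2 18×7=126, C→D6 17×2=34, D→D2 7×5=35, E→D5 9×2=18, F→D5 14×7=98, G→D5 3×3=9
  busing cost 336, fixed 154 → total 490.
Compare {D4, D5, D6}: busing cost 347 + fixed 172 = 519.
Compare {D2, D4, D6}: busing cost 412 + fixed 114 = 526.
Compare {D5, D6}: busing cost 401 + fixed 129 = 530.
All other subsets cost ≥ 519. Minimum total cost: 490.

490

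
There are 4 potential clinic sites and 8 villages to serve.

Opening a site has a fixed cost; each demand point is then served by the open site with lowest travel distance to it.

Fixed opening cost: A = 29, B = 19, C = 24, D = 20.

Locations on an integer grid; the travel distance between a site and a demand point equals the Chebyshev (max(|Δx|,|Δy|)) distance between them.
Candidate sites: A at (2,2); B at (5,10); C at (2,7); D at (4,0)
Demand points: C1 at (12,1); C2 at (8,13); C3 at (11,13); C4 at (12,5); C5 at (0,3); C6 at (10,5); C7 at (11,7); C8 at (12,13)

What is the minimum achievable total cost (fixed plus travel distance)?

Open {B}: assign each demand point to its cheapest open site.
  C1→B 9, C2→B 3, C3→B 6, C4→B 7, C5→B 7, C6→B 5, C7→B 6, C8→B 7
  travel distance 50, fixed 19 → total 69.
Compare {B, D}: travel distance 46 + fixed 39 = 85.
Compare {C}: travel distance 66 + fixed 24 = 90.
Compare {B, C}: travel distance 47 + fixed 43 = 90.
All other subsets cost ≥ 85. Minimum total cost: 69.

69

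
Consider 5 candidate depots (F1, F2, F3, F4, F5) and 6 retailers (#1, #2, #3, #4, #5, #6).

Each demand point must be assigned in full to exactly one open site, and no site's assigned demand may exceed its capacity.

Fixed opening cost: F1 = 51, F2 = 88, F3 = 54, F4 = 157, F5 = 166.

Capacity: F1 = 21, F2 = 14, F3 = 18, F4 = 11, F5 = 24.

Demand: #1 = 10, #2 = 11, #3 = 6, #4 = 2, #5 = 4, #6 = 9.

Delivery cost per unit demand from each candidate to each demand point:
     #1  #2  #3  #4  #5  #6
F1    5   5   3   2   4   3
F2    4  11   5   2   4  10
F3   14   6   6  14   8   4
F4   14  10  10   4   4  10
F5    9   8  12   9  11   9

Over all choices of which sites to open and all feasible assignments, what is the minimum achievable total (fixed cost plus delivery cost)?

Open {F1, F2, F3}; cheapest assignment that respects the capacities:
  F1 (cap 21, load 21): #2, #3, #5 — cost 11×5 + 6×3 + 4×4 = 89
  F2 (cap 14, load 12): #1, #4 — cost 10×4 + 2×2 = 44
  F3 (cap 18, load 9): #6 — cost 9×4 = 36
  Shipping 169, fixed 193 → total 362.
  Any other capacity-feasible assignment to {F1, F2, F3} ships for at least 169.
Compare {F1, F5}: its best feasible assignment gives total 460.
Compare {F1, F3, F4}: its best feasible assignment gives total 461.
Every other set of open sites that can feasibly serve all demand totals ≥ 460 even under its best assignment. Minimum: 362.

362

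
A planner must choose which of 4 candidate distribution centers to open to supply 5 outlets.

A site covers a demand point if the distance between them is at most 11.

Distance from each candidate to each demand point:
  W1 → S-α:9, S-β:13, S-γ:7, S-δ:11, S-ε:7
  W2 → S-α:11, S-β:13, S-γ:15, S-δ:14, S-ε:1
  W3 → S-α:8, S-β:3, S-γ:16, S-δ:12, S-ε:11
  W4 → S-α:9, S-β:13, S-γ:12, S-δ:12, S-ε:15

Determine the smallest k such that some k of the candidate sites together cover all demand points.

Coverage sets (demand points within 11 of each site):
  W1: {S-α, S-γ, S-δ, S-ε}
  W2: {S-α, S-ε}
  W3: {S-α, S-β, S-ε}
  W4: {S-α}
No single site covers all 5 demand points.
But {W1, W3} covers everything, so the minimum is 2.

2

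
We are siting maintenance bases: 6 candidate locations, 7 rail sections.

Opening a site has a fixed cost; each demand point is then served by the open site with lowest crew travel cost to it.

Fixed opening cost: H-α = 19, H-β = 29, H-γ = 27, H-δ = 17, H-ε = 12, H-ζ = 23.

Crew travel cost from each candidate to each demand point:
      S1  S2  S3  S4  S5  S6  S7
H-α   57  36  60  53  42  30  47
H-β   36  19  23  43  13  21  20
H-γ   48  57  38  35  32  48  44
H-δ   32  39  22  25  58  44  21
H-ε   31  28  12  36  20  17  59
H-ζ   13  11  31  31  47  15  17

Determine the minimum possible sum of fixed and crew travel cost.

Open {H-ε, H-ζ}: assign each demand point to its cheapest open site.
  S1→H-ζ 13, S2→H-ζ 11, S3→H-ε 12, S4→H-ζ 31, S5→H-ε 20, S6→H-ζ 15, S7→H-ζ 17
  crew travel cost 119, fixed 35 → total 154.
Compare {H-δ, H-ε, H-ζ}: crew travel cost 113 + fixed 52 = 165.
Compare {H-α, H-ε, H-ζ}: crew travel cost 119 + fixed 54 = 173.
Compare {H-β, H-ζ}: crew travel cost 123 + fixed 52 = 175.
All other subsets cost ≥ 165. Minimum total cost: 154.

154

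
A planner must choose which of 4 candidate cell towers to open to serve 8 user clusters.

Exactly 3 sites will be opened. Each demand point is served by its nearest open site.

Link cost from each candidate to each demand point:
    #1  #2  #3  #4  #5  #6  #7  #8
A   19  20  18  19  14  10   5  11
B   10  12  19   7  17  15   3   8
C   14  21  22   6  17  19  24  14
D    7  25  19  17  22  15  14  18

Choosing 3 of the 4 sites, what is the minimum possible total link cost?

79

Open {A, B, D}.
  #1→D 7, #2→B 12, #3→A 18, #4→B 7, #5→A 14, #6→A 10, #7→B 3, #8→B 8  ⇒ total 79.
Compare {A, B, C}: total 81.
Compare {B, C, D}: total 87.
No size-3 selection does better; minimum is 79.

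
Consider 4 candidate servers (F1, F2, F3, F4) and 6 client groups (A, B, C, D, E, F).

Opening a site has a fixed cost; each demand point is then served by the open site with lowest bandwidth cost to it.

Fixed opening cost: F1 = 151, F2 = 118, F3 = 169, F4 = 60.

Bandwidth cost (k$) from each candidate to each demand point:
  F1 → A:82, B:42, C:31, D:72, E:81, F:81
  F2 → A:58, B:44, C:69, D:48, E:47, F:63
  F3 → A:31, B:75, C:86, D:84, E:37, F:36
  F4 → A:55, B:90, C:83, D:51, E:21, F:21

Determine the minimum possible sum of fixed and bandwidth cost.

Open {F4}: assign each demand point to its cheapest open site.
  A→F4 55, B→F4 90, C→F4 83, D→F4 51, E→F4 21, F→F4 21
  bandwidth cost 321, fixed 60 → total 381.
Compare {F1, F4}: bandwidth cost 221 + fixed 211 = 432.
Compare {F2, F4}: bandwidth cost 258 + fixed 178 = 436.
Compare {F2}: bandwidth cost 329 + fixed 118 = 447.
All other subsets cost ≥ 432. Minimum total cost: 381.

381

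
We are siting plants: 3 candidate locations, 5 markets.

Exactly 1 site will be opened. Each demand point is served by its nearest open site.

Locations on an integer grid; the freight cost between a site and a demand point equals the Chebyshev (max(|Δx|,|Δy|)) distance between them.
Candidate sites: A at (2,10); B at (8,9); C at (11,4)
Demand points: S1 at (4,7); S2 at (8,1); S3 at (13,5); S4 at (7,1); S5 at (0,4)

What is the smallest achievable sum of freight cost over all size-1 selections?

27

Open {C}.
  S1→C 7, S2→C 3, S3→C 2, S4→C 4, S5→C 11  ⇒ total 27.
Compare {B}: total 33.
Compare {A}: total 38.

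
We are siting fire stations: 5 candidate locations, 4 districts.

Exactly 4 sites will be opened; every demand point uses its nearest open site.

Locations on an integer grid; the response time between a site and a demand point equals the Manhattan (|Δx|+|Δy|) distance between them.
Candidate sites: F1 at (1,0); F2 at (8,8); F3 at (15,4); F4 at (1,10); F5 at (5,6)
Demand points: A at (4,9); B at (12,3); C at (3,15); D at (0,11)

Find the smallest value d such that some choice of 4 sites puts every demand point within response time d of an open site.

Open {F1, F2, F3, F4}.
  Farthest demand point is C at response time 7 (to F4); all others are ≤ 7.
With {F1, F3, F4, F5} the worst case is 7.
With {F2, F3, F4, F5} the worst case is 7.
No size-4 selection achieves below 7.

7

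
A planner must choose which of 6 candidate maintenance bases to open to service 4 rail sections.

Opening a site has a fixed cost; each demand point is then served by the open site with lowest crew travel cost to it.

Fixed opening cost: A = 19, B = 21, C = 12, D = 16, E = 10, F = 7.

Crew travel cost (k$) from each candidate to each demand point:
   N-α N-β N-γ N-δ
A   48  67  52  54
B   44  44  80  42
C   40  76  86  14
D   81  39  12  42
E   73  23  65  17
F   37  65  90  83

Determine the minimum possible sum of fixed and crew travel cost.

Open {D, E, F}: assign each demand point to its cheapest open site.
  N-α→F 37, N-β→E 23, N-γ→D 12, N-δ→E 17
  crew travel cost 89, fixed 33 → total 122.
Compare {C, D, E}: crew travel cost 89 + fixed 38 = 127.
Compare {C, D, E, F}: crew travel cost 86 + fixed 45 = 131.
Compare {C, D}: crew travel cost 105 + fixed 28 = 133.
All other subsets cost ≥ 127. Minimum total cost: 122.

122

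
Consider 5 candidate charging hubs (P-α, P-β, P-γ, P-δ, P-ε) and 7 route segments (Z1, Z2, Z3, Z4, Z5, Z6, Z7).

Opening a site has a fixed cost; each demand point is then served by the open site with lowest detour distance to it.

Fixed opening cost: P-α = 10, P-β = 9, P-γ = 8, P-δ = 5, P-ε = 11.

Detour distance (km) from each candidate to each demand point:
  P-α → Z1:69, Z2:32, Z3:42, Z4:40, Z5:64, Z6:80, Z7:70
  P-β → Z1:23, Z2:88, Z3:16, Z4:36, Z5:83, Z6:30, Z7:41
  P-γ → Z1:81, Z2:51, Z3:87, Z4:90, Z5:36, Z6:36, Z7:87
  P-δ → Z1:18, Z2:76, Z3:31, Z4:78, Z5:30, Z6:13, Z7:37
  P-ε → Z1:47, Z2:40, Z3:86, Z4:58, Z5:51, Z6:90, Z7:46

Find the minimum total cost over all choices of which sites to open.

206

Open {P-α, P-β, P-δ}: assign each demand point to its cheapest open site.
  Z1→P-δ 18, Z2→P-α 32, Z3→P-β 16, Z4→P-β 36, Z5→P-δ 30, Z6→P-δ 13, Z7→P-δ 37
  detour distance 182, fixed 24 → total 206.
Compare {P-α, P-β, P-γ, P-δ}: detour distance 182 + fixed 32 = 214.
Compare {P-β, P-δ, P-ε}: detour distance 190 + fixed 25 = 215.
Compare {P-α, P-δ}: detour distance 201 + fixed 15 = 216.
All other subsets cost ≥ 214. Minimum total cost: 206.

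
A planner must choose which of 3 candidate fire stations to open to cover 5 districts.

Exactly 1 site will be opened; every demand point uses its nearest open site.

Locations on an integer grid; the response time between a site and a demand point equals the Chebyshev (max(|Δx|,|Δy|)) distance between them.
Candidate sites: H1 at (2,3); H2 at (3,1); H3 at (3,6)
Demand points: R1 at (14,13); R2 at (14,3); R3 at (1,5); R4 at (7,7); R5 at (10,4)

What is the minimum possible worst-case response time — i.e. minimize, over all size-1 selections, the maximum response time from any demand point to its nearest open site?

11

Open {H3}.
  Farthest demand point is R1 at response time 11 (to H3); all others are ≤ 11.
With {H1} the worst case is 12.
With {H2} the worst case is 12.
No size-1 selection achieves below 11.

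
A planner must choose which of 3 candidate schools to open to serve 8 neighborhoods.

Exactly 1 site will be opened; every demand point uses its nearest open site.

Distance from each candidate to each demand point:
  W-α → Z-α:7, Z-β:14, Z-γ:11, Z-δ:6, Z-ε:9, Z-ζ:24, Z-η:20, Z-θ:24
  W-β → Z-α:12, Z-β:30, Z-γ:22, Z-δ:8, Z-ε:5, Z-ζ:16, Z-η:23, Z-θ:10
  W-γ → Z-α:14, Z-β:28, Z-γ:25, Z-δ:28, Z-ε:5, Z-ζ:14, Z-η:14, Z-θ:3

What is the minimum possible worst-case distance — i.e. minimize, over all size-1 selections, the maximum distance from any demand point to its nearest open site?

24

Open {W-α}.
  Farthest demand point is Z-ζ at distance 24 (to W-α); all others are ≤ 24.
With {W-γ} the worst case is 28.
With {W-β} the worst case is 30.
No size-1 selection achieves below 24.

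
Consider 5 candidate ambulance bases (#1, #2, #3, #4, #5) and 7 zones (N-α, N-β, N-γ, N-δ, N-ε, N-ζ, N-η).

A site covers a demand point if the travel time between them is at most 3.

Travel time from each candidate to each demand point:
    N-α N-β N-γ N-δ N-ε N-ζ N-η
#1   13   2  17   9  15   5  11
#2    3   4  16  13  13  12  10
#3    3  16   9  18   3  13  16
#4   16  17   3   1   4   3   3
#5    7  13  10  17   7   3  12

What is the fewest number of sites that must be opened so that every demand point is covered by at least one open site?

3

Coverage sets (demand points within 3 of each site):
  #1: {N-β}
  #2: {N-α}
  #3: {N-α, N-ε}
  #4: {N-γ, N-δ, N-ζ, N-η}
  #5: {N-ζ}
No 2 sites suffice: every size-2 union leaves at least one demand point uncovered.
But {#1, #3, #4} covers everything, so the minimum is 3.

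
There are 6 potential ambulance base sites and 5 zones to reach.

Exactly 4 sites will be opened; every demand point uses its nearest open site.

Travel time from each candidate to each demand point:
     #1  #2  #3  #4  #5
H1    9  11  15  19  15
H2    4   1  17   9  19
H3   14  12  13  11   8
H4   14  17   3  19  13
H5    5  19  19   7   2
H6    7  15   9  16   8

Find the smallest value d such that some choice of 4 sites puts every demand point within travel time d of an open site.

7

Open {H1, H2, H4, H5}.
  Farthest demand point is #4 at travel time 7 (to H5); all others are ≤ 7.
With {H2, H3, H4, H5} the worst case is 7.
With {H2, H4, H5, H6} the worst case is 7.
No size-4 selection achieves below 7.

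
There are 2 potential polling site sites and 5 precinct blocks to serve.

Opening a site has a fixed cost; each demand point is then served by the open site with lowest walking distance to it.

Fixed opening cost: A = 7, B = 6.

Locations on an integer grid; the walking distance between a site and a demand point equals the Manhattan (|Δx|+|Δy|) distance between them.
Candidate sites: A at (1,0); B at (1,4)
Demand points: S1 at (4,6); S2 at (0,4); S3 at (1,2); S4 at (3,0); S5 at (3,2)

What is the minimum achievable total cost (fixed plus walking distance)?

24

Open {B}: assign each demand point to its cheapest open site.
  S1→B 5, S2→B 1, S3→B 2, S4→B 6, S5→B 4
  walking distance 18, fixed 6 → total 24.
Compare {A, B}: walking distance 14 + fixed 13 = 27.
Compare {A}: walking distance 22 + fixed 7 = 29.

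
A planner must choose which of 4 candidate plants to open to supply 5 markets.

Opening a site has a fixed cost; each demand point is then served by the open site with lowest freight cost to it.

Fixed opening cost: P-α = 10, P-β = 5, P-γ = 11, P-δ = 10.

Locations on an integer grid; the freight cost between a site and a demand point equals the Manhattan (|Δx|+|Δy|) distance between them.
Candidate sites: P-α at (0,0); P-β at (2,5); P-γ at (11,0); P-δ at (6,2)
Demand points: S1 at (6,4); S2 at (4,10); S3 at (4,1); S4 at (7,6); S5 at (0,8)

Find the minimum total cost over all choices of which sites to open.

34

Open {P-β}: assign each demand point to its cheapest open site.
  S1→P-β 5, S2→P-β 7, S3→P-β 6, S4→P-β 6, S5→P-β 5
  freight cost 29, fixed 5 → total 34.
Compare {P-β, P-δ}: freight cost 22 + fixed 15 = 37.
Compare {P-δ}: freight cost 32 + fixed 10 = 42.
Compare {P-α, P-β}: freight cost 28 + fixed 15 = 43.
All other subsets cost ≥ 37. Minimum total cost: 34.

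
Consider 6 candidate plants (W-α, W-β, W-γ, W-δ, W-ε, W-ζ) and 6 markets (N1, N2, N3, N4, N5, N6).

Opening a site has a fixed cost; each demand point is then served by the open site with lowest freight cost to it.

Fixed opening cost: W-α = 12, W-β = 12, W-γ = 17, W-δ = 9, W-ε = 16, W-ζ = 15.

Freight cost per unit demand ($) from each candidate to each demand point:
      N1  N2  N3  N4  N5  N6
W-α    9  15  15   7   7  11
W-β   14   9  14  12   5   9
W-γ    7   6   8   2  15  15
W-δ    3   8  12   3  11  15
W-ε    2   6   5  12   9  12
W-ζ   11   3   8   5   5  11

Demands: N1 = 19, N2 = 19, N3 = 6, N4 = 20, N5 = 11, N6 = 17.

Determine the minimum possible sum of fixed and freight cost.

433

Open {W-β, W-γ, W-ε, W-ζ}: assign each demand point to its cheapest open site.
  N1→W-ε 19×2=38, N2→W-ζ 19×3=57, N3→W-ε 6×5=30, N4→W-γ 20×2=40, N5→W-β 11×5=55, N6→W-β 17×9=153
  freight cost 373, fixed 60 → total 433.
Compare {W-β, W-γ, W-δ, W-ε, W-ζ}: freight cost 373 + fixed 69 = 442.
Compare {W-β, W-δ, W-ε, W-ζ}: freight cost 393 + fixed 52 = 445.
Compare {W-α, W-β, W-γ, W-ε, W-ζ}: freight cost 373 + fixed 72 = 445.
All other subsets cost ≥ 442. Minimum total cost: 433.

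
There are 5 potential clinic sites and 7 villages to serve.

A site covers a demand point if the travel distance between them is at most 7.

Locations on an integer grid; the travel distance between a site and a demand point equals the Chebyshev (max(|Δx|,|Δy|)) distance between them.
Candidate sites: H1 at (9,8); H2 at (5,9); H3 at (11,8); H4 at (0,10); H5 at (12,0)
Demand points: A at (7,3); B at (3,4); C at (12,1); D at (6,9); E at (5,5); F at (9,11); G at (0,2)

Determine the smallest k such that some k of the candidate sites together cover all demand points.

Coverage sets (demand points within 7 of each site):
  H1: {A, B, C, D, E, F}
  H2: {A, B, D, E, F, G}
  H3: {A, C, D, E, F}
  H4: {A, B, D, E}
  H5: {A, C, E}
No single site covers all 7 demand points.
But {H1, H2} covers everything, so the minimum is 2.

2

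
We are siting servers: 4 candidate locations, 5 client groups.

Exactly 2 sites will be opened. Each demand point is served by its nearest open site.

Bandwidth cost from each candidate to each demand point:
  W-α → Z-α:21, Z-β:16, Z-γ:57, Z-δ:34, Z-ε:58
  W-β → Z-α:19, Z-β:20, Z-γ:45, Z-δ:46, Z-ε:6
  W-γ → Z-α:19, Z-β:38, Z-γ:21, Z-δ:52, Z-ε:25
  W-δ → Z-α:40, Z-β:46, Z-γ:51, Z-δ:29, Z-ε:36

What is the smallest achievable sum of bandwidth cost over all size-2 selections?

Open {W-β, W-γ}.
  Z-α→W-β 19, Z-β→W-β 20, Z-γ→W-γ 21, Z-δ→W-β 46, Z-ε→W-β 6  ⇒ total 112.
Compare {W-α, W-γ}: total 115.
Compare {W-β, W-δ}: total 119.
No size-2 selection does better; minimum is 112.

112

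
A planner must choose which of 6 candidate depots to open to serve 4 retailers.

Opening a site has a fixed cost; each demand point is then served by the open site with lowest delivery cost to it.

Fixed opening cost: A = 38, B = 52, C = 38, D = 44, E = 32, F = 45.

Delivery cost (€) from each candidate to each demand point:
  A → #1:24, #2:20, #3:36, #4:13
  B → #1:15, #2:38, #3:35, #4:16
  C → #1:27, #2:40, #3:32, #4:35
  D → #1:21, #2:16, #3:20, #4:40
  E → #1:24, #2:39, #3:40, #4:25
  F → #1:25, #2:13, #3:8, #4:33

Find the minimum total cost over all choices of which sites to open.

124

Open {F}: assign each demand point to its cheapest open site.
  #1→F 25, #2→F 13, #3→F 8, #4→F 33
  delivery cost 79, fixed 45 → total 124.
Compare {A}: delivery cost 93 + fixed 38 = 131.
Compare {D}: delivery cost 97 + fixed 44 = 141.
Compare {A, F}: delivery cost 58 + fixed 83 = 141.
All other subsets cost ≥ 131. Minimum total cost: 124.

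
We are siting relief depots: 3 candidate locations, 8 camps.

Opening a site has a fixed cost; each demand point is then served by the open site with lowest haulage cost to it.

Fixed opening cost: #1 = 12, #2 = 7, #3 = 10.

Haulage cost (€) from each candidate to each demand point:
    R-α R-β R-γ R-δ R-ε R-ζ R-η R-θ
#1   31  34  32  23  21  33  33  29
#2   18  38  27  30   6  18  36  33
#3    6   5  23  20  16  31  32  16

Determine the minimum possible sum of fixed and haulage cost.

Open {#2, #3}: assign each demand point to its cheapest open site.
  R-α→#3 6, R-β→#3 5, R-γ→#3 23, R-δ→#3 20, R-ε→#2 6, R-ζ→#2 18, R-η→#3 32, R-θ→#3 16
  haulage cost 126, fixed 17 → total 143.
Compare {#1, #2, #3}: haulage cost 126 + fixed 29 = 155.
Compare {#3}: haulage cost 149 + fixed 10 = 159.
Compare {#1, #3}: haulage cost 149 + fixed 22 = 171.
All other subsets cost ≥ 155. Minimum total cost: 143.

143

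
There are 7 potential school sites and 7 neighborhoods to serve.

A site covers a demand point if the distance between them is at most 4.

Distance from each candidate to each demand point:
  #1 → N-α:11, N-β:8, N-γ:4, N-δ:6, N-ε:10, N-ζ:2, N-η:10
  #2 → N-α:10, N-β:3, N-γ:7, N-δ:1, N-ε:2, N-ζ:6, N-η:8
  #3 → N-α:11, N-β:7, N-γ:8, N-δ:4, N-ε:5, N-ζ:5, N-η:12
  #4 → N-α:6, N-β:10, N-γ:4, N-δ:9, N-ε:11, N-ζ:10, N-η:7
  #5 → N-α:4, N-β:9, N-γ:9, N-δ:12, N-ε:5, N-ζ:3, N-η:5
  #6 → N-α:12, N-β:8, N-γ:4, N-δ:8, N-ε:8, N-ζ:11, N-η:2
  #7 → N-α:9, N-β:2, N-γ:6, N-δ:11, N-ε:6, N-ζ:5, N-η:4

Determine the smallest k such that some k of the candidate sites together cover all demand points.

3

Coverage sets (demand points within 4 of each site):
  #1: {N-γ, N-ζ}
  #2: {N-β, N-δ, N-ε}
  #3: {N-δ}
  #4: {N-γ}
  #5: {N-α, N-ζ}
  #6: {N-γ, N-η}
  #7: {N-β, N-η}
No 2 sites suffice: every size-2 union leaves at least one demand point uncovered.
But {#2, #5, #6} covers everything, so the minimum is 3.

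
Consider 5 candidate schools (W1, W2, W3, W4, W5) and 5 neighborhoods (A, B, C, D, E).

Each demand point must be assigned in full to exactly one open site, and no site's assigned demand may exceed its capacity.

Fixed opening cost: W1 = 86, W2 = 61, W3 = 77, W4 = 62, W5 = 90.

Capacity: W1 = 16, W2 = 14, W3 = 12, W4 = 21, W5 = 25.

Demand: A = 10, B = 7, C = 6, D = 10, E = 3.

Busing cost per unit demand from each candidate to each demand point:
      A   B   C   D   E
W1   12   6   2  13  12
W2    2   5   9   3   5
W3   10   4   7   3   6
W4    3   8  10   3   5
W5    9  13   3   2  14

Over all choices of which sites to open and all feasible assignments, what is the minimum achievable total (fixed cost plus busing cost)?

291

Open {W4, W5}; cheapest assignment that respects the capacities:
  W4 (cap 21, load 20): A, B, E — cost 10×3 + 7×8 + 3×5 = 101
  W5 (cap 25, load 16): C, D — cost 6×3 + 10×2 = 38
  Shipping 139, fixed 152 → total 291.
  Any other capacity-feasible assignment to {W4, W5} ships for at least 139.
Compare {W1, W4}: its best feasible assignment gives total 298.
Compare {W2, W5}: its best feasible assignment gives total 315.
Every other set of open sites that can feasibly serve all demand totals ≥ 298 even under its best assignment. Minimum: 291.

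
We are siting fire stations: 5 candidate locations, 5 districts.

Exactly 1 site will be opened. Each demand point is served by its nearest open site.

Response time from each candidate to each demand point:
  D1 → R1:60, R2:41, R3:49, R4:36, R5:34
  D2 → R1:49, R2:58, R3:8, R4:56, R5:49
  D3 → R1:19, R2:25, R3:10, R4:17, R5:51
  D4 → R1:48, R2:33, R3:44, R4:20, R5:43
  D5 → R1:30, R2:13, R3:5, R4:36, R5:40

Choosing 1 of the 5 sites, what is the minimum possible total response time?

Open {D3}.
  R1→D3 19, R2→D3 25, R3→D3 10, R4→D3 17, R5→D3 51  ⇒ total 122.
Compare {D5}: total 124.
Compare {D4}: total 188.
No size-1 selection does better; minimum is 122.

122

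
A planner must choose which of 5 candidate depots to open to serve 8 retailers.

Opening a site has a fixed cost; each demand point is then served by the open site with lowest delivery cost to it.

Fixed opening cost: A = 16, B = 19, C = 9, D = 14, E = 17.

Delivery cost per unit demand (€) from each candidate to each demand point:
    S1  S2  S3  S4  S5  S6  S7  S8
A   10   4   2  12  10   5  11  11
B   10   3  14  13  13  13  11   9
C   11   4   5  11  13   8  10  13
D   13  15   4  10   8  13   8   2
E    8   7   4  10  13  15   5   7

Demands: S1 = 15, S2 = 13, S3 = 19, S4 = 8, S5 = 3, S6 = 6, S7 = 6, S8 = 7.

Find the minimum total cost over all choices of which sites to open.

Open {A, D, E}: assign each demand point to its cheapest open site.
  S1→E 15×8=120, S2→A 13×4=52, S3→A 19×2=38, S4→D 8×10=80, S5→D 3×8=24, S6→A 6×5=30, S7→E 6×5=30, S8→D 7×2=14
  delivery cost 388, fixed 47 → total 435.
Compare {A, B, D, E}: delivery cost 375 + fixed 66 = 441.
Compare {A, C, D, E}: delivery cost 388 + fixed 56 = 444.
Compare {A, B, C, D, E}: delivery cost 375 + fixed 75 = 450.
All other subsets cost ≥ 441. Minimum total cost: 435.

435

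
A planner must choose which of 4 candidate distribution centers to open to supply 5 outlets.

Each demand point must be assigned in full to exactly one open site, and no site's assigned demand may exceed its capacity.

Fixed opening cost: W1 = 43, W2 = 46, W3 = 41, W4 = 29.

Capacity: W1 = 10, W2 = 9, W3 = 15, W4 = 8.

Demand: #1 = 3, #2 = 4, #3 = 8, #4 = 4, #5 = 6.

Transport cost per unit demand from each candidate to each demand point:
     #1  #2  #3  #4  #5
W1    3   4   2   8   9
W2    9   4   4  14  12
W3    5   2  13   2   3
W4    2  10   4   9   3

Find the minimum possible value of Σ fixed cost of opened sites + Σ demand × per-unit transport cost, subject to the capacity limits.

Open {W1, W3, W4}; cheapest assignment that respects the capacities:
  W1 (cap 10, load 8): #3 — cost 8×2 = 16
  W3 (cap 15, load 14): #2, #4, #5 — cost 4×2 + 4×2 + 6×3 = 34
  W4 (cap 8, load 3): #1 — cost 3×2 = 6
  Shipping 56, fixed 113 → total 169.
  Any other capacity-feasible assignment to {W1, W3, W4} ships for at least 56.
Compare {W2, W3, W4}: its best feasible assignment gives total 188.
Compare {W1, W2, W3}: its best feasible assignment gives total 203.
Every other set of open sites that can feasibly serve all demand totals ≥ 188 even under its best assignment. Minimum: 169.

169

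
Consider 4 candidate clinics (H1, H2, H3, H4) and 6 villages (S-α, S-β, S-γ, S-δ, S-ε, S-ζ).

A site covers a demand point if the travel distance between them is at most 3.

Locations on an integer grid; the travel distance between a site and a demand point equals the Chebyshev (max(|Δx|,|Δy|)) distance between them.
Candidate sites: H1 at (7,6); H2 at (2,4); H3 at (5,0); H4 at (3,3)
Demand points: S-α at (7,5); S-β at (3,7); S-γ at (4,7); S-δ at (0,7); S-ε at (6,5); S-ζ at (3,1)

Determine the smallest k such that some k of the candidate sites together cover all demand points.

Coverage sets (demand points within 3 of each site):
  H1: {S-α, S-γ, S-ε}
  H2: {S-β, S-γ, S-δ, S-ζ}
  H3: {S-ζ}
  H4: {S-ε, S-ζ}
No single site covers all 6 demand points.
But {H1, H2} covers everything, so the minimum is 2.

2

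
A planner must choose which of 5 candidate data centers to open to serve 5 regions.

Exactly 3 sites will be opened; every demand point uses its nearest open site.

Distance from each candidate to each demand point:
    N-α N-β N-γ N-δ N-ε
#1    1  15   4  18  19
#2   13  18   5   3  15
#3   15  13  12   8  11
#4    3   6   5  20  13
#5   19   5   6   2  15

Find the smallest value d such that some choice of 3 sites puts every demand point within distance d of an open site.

11

Open {#1, #3, #4}.
  Farthest demand point is N-ε at distance 11 (to #3); all others are ≤ 11.
With {#1, #3, #5} the worst case is 11.
With {#2, #3, #4} the worst case is 11.
No size-3 selection achieves below 11.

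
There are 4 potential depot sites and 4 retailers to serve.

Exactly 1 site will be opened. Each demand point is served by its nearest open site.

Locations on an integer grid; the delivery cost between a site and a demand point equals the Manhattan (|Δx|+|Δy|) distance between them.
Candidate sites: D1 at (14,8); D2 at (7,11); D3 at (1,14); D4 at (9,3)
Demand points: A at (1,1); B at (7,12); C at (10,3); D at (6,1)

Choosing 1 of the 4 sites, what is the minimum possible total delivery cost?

Open {D4}.
  A→D4 10, B→D4 11, C→D4 1, D→D4 5  ⇒ total 27.
Compare {D2}: total 39.
Compare {D1}: total 55.
No size-1 selection does better; minimum is 27.

27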